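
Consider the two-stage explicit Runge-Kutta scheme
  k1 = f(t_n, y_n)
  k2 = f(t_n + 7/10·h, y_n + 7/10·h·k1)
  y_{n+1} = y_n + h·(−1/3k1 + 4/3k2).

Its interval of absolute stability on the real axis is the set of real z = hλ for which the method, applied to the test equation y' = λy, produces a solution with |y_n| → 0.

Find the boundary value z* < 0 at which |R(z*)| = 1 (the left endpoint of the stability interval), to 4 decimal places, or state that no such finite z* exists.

z* = -1.0714.

Set f=λy, z=hλ:
  k1=λy_n ⇒ h·k1=z·y_n;  k2=λ(1+7/10z)y_n ⇒ h·k2=z(1+7/10z)y_n
  y_{n+1}/y_n = 1 − 1/3z + 4/3z(1+7/10z) = 1 + z + 14/15z²
  Hence R(z) = 1 + z + 14/15z².

Find x<0 with |R(x)|<1.
x=-1.11: |R|=1.0400
R=1: x+14/15x²=0 ⇒ x=−15/14=-1.0714; min R=1−1/(4·14/15)=0.7321>−1
Confirm numerically:
  x=-0.856: |R|=0.82789 <1
  x=-0.836: |R|=0.81630 <1
  x=-0.511: |R|=0.73271 <1
  x=-0.463: |R|=0.73708 <1
  x=-1.616: |R|=1.82136 >1
  x=-1.101: |R|=1.03039 >1
Interval (-1.0714, 0).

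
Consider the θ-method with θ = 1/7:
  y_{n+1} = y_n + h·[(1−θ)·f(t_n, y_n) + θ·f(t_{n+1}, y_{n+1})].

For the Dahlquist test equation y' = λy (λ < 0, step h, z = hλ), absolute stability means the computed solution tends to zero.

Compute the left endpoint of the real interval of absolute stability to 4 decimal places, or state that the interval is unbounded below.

left endpoint -2.8000.

Set f=λy, z=hλ:
  y_{n+1} = y_n + z·[6/7·y_n + 1/7·y_{n+1}] ⇒ (1 − 1/7z)y_{n+1} = (1 + 6/7z)y_n
  so R(z) = (1 + 6/7z)/(1 − 1/7z).

Boundary: |R(x)|=1, x<0.
x=-0.83: |R|=0.2580
R=−1: 1+6/7x = −1+1/7x ⇒ -5/7x=2 ⇒ x=2/(-5/7)=-2.8000
Confirm numerically:
  x=-2.559: |R|=0.87394 <1
  x=-2.321: |R|=0.74305 <1
  x=-2.107: |R|=0.61952 <1
  x=-3.150: |R|=1.17241 >1
  x=-2.853: |R|=1.02690 >1
So |R|<1 on (-2.8000, 0).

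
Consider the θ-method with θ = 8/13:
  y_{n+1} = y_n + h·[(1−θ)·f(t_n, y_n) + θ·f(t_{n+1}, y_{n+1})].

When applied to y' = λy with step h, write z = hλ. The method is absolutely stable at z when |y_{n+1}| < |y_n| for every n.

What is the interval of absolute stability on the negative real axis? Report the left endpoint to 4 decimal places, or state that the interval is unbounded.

With y'=λy (z=hλ):
  y_{n+1} = y_n + z·[5/13·y_n + 8/13·y_{n+1}] ⇒ (1 − 8/13z)y_{n+1} = (1 + 5/13z)y_n
  Hence R(z) = (1 + 5/13z)/(1 − 8/13z).

Solve |R(x)|<1 on ℝ⁻.
x=-1.56: |R|=0.2041
x=-2: |R|=0.1034
x=-10: |R|=0.3978
x=-100: |R|=0.5990
θ=8/13≥1/2 ⇒ |1+5/13x|<|1−8/13x| ∀x<0 ⇒ stable on all of ℝ⁻.

(−∞, 0) — no finite endpoint.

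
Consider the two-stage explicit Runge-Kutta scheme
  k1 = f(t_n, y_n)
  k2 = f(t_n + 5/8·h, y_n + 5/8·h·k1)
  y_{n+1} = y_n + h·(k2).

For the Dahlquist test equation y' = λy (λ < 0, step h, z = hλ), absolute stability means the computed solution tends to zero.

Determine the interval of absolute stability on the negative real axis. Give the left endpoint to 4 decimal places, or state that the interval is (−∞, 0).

(-1.6000, 0).

On y'=λy, z=hλ:
  k1=λy_n ⇒ h·k1=z·y_n;  k2=λ(1+5/8z)y_n ⇒ h·k2=z(1+5/8z)y_n
  y_{n+1}/y_n = 1 + z(1+5/8z) = 1 + z + 5/8z²
  so R(z) = 1 + z + 5/8z².

Find x<0 with |R(x)|<1.
x=-0.6: |R|=0.6250
R=1: x+5/8x²=0 ⇒ x=−8/5=-1.6000; min R=1−1/(4·5/8)=0.6000>−1
Confirm numerically:
  x=-1.484: |R|=0.89241 <1
  x=-1.271: |R|=0.73865 <1
  x=-1.260: |R|=0.73225 <1
  x=-1.070: |R|=0.64556 <1
  x=-2.184: |R|=1.79716 >1
  x=-1.738: |R|=1.14990 >1
Stable set (-1.6000, 0).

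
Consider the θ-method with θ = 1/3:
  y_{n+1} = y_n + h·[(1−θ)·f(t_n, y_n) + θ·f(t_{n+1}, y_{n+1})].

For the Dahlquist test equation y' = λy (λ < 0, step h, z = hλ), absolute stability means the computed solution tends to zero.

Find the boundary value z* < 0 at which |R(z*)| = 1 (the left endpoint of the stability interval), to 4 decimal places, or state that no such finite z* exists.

left endpoint -6.0000.

On y'=λy, z=hλ:
  y_{n+1} = y_n + z·[2/3·y_n + 1/3·y_{n+1}] ⇒ (1 − 1/3z)y_{n+1} = (1 + 2/3z)y_n
  so R(z) = (1 + 2/3z)/(1 − 1/3z).

Solve |R(x)|<1 on ℝ⁻.
x=-1.17: |R|=0.1583
R=−1: 1+2/3x = −1+1/3x ⇒ -1/3x=2 ⇒ x=2/(-1/3)=-6.0000
Confirm numerically:
  x=-4.409: |R|=0.78526 <1
  x=-3.598: |R|=0.63595 <1
  x=-3.154: |R|=0.53754 <1
  x=-2.408: |R|=0.33580 <1
  x=-6.584: |R|=1.06093 >1
  x=-6.228: |R|=1.02471 >1
  x=-6.034: |R|=1.00376 >1
Stable set (-6.0000, 0).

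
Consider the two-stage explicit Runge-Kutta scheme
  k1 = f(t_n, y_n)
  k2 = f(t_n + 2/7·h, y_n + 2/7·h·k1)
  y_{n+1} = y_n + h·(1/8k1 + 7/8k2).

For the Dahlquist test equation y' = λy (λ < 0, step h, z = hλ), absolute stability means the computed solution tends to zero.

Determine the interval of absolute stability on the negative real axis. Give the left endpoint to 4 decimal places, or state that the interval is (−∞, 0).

z∈(-4.0000,0).

Set f=λy, z=hλ:
  k1=λy_n ⇒ h·k1=z·y_n;  k2=λ(1+2/7z)y_n ⇒ h·k2=z(1+2/7z)y_n
  y_{n+1}/y_n = 1 + 1/8z + 7/8z(1+2/7z) = 1 + z + 1/4z²
  ⇒ R(z) = 1 + z + 1/4z².

Find x<0 with |R(x)|<1.
x=-1.37: |R|=0.0992
R=1: x+1/4x²=0 ⇒ x=−4=-4.0000; min R=1−1/(4·1/4)=0.0000>−1
Confirm numerically:
  x=-3.389: |R|=0.48233 <1
  x=-2.974: |R|=0.23717 <1
  x=-1.643: |R|=0.03186 <1
  x=-4.485: |R|=1.54381 >1
  x=-4.177: |R|=1.18483 >1
  x=-4.049: |R|=1.04960 >1
Stable set (-4.0000, 0).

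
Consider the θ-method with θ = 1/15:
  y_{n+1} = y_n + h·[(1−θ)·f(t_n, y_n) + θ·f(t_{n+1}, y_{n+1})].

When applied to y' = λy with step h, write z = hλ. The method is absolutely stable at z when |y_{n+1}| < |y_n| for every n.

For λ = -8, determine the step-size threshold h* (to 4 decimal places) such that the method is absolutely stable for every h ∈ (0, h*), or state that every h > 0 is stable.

(-2.3077,0); λ=-8 ⇒ h* = (30/13)/8 = 0.2885.

On y'=λy, z=hλ:
  y_{n+1} = y_n + z·[14/15·y_n + 1/15·y_{n+1}] ⇒ (1 − 1/15z)y_{n+1} = (1 + 14/15z)y_n
  so R(z) = (1 + 14/15z)/(1 − 1/15z).

Boundary: |R(x)|=1, x<0.
x=-1.03: |R|=0.0362
R=−1: 1+14/15x = −1+1/15x ⇒ -13/15x=2 ⇒ x=2/(-13/15)=-2.3077
Confirm numerically:
  x=-2.071: |R|=0.81975 <1
  x=-1.836: |R|=0.63578 <1
  x=-1.631: |R|=0.47105 <1
  x=-2.812: |R|=1.36807 >1
  x=-2.656: |R|=1.25646 >1
So |R|<1 on (-2.3077, 0).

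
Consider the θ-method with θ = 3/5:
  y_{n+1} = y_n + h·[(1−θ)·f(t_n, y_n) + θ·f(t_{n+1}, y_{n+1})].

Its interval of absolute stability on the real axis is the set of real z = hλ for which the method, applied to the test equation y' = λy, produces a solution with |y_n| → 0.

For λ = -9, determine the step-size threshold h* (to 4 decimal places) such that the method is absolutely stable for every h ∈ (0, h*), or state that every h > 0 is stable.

On y'=λy, z=hλ:
  y_{n+1} = y_n + z·[2/5·y_n + 3/5·y_{n+1}] ⇒ (1 − 3/5z)y_{n+1} = (1 + 2/5z)y_n
  ⇒ R(z) = (1 + 2/5z)/(1 − 3/5z).

Solve |R(x)|<1 on ℝ⁻.
x=-1.64: |R|=0.1734
x=-2: |R|=0.0909
x=-10: |R|=0.4286
x=-100: |R|=0.6393
θ=3/5≥1/2 ⇒ |1+2/5x|<|1−3/5x| ∀x<0 ⇒ stable on all of ℝ⁻.

unbounded; (−∞, 0). Any h>0 works for λ=-9.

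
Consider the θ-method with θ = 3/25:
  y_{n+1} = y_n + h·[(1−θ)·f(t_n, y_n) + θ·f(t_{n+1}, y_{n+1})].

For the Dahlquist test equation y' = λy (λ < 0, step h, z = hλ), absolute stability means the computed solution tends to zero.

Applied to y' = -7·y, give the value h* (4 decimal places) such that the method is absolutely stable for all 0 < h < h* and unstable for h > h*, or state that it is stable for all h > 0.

(-2.6316,0); λ=-7 ⇒ h* = (50/19)/7 = 0.3759.

Test eqn y'=λy, z=hλ:
  y_{n+1} = y_n + z·[22/25·y_n + 3/25·y_{n+1}] ⇒ (1 − 3/25z)y_{n+1} = (1 + 22/25z)y_n
  R(z) = (1 + 22/25z)/(1 − 3/25z).

Need |R(x)|<1, x<0.
x=-1.77: |R|=0.4599
R=−1: 1+22/25x = −1+3/25x ⇒ -19/25x=2 ⇒ x=2/(-19/25)=-2.6316
Confirm numerically:
  x=-1.932: |R|=0.56839 <1
  x=-1.556: |R|=0.31118 <1
  x=-1.433: |R|=0.22274 <1
  x=-3.009: |R|=1.21074 >1
  x=-2.901: |R|=1.15189 >1
  x=-2.686: |R|=1.03128 >1
Stable set (-2.6316, 0).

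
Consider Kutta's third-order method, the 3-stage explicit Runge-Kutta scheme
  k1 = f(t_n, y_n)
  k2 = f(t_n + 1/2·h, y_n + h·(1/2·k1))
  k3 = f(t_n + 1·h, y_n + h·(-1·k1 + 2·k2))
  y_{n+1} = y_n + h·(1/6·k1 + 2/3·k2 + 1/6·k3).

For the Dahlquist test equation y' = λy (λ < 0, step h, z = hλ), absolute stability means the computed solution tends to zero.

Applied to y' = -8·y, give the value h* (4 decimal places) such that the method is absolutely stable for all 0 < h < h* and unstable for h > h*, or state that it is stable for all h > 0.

Set f=λy, z=hλ:
  order 3, 3-stage ⇒ R(z)=1+z+z^2/2+z^3/6
  (e.g. R(-1.21)=0.22679, |R|=0.22679)

Boundary: |R(x)|=1, x<0.
x=-1.21: |R|=0.2268
|R(-2.6)|=1.1493 |R(-1.52)|=0.0499 |R(-1.44)|=0.0991
Bisect:
  x_lo=-2.9411 |R|=1.8562  x_hi=-0.2273 |R|=0.7966
  mid=-1.58422 |R|=0.00799 →hi
  mid=-2.26267 |R|=0.63353 →hi
  mid=-2.60190 |R|=1.15272 →lo
  mid=-2.43229 |R|=0.87252 →hi
  mid=-2.51709 |R|=1.00716 →lo
  mid=-2.47469 |R|=0.93852 →hi
  mid=-2.49589 |R|=0.97250 →hi
  ...
  [-2.51279,-2.51262] ⇒ x*=-2.5127
So |R|<1 on (-2.5127, 0).

(-2.5127,0); λ=-8 ⇒ h* = 0.3141.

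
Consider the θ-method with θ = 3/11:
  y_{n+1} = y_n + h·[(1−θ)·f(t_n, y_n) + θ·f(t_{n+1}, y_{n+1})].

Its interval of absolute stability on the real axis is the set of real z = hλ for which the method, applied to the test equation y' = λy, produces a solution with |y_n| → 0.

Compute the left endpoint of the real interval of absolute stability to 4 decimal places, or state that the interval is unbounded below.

With y'=λy (z=hλ):
  y_{n+1} = y_n + z·[8/11·y_n + 3/11·y_{n+1}] ⇒ (1 − 3/11z)y_{n+1} = (1 + 8/11z)y_n
  R(z) = (1 + 8/11z)/(1 − 3/11z).

Solve |R(x)|<1 on ℝ⁻.
x=-0.61: |R|=0.4770
R=−1: 1+8/11x = −1+3/11x ⇒ -5/11x=2 ⇒ x=2/(-5/11)=-4.4000
Confirm numerically:
  x=-3.884: |R|=0.88610 <1
  x=-3.117: |R|=0.68478 <1
  x=-2.809: |R|=0.59052 <1
  x=-2.279: |R|=0.40545 <1
  x=-4.764: |R|=1.07196 >1
  x=-4.700: |R|=1.05976 >1
  x=-4.620: |R|=1.04425 >1
Interval (-4.4000, 0).

z* = -4.4000.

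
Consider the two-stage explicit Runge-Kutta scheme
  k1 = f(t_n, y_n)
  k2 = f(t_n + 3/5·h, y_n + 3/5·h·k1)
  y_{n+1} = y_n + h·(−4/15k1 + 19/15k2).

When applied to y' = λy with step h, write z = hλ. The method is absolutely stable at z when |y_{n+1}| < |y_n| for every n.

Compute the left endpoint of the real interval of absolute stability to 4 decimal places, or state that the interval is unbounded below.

z* = -1.3158.

Test eqn y'=λy, z=hλ:
  k1=λy_n ⇒ h·k1=z·y_n;  k2=λ(1+3/5z)y_n ⇒ h·k2=z(1+3/5z)y_n
  y_{n+1}/y_n = 1 − 4/15z + 19/15z(1+3/5z) = 1 + z + 19/25z²
  R(z) = 1 + z + 19/25z².

Find x<0 with |R(x)|<1.
x=-0.47: |R|=0.6979
R=1: x+19/25x²=0 ⇒ x=−25/19=-1.3158; min R=1−1/(4·19/25)=0.6711>−1
Confirm numerically:
  x=-1.264: |R|=0.95025 <1
  x=-0.984: |R|=0.75187 <1
  x=-0.975: |R|=0.74748 <1
  x=-0.537: |R|=0.68216 <1
  x=-1.631: |R|=1.39072 >1
  x=-1.519: |R|=1.23459 >1
  x=-1.370: |R|=1.05644 >1
So |R|<1 on (-1.3158, 0).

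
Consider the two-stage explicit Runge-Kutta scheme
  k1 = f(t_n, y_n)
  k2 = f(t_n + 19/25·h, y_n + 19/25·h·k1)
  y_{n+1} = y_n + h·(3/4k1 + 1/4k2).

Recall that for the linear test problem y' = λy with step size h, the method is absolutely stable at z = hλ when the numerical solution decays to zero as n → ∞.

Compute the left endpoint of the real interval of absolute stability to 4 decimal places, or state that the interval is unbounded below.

Test eqn y'=λy, z=hλ:
  k1=λy_n ⇒ h·k1=z·y_n;  k2=λ(1+19/25z)y_n ⇒ h·k2=z(1+19/25z)y_n
  y_{n+1}/y_n = 1 + 3/4z + 1/4z(1+19/25z) = 1 + z + 19/100z²
  Hence R(z) = 1 + z + 19/100z².

Solve |R(x)|<1 on ℝ⁻.
x=-0.63: |R|=0.4454
R=1: x+19/100x²=0 ⇒ x=−100/19=-5.2632; min R=1−1/(4·19/100)=-0.3158>−1
Confirm numerically:
  x=-4.306: |R|=0.21691 <1
  x=-4.015: |R|=0.04784 <1
  x=-2.765: |R|=0.31241 <1
  x=-5.572: |R|=1.32696 >1
  x=-5.517: |R|=1.26608 >1
  x=-5.394: |R|=1.13409 >1
Stable set (-5.2632, 0).

z* = -5.2632.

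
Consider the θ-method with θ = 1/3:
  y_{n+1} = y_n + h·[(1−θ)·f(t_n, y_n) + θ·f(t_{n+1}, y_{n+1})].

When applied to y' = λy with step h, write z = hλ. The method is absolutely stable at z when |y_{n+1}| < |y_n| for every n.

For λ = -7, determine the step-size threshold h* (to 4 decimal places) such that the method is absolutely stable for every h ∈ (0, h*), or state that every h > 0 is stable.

(-6.0000,0); λ=-7 ⇒ h* = (6)/7 = 0.8571.

Set f=λy, z=hλ:
  y_{n+1} = y_n + z·[2/3·y_n + 1/3·y_{n+1}] ⇒ (1 − 1/3z)y_{n+1} = (1 + 2/3z)y_n
  Hence R(z) = (1 + 2/3z)/(1 − 1/3z).

Boundary: |R(x)|=1, x<0.
x=-1: |R|=0.2500
R=−1: 1+2/3x = −1+1/3x ⇒ -1/3x=2 ⇒ x=2/(-1/3)=-6.0000
Confirm numerically:
  x=-4.643: |R|=0.82245 <1
  x=-3.987: |R|=0.71189 <1
  x=-3.776: |R|=0.67178 <1
  x=-3.509: |R|=0.61730 <1
  x=-6.495: |R|=1.05213 >1
  x=-6.135: |R|=1.01478 >1
Interval (-6.0000, 0).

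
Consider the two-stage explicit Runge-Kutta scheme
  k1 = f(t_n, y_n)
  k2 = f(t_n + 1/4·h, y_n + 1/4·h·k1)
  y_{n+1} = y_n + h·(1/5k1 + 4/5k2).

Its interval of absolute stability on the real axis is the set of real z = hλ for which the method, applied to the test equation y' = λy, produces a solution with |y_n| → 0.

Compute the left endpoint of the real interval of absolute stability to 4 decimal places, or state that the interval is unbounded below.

left endpoint -5.0000.

Test eqn y'=λy, z=hλ:
  k1=λy_n ⇒ h·k1=z·y_n;  k2=λ(1+1/4z)y_n ⇒ h·k2=z(1+1/4z)y_n
  y_{n+1}/y_n = 1 + 1/5z + 4/5z(1+1/4z) = 1 + z + 1/5z²
  Hence R(z) = 1 + z + 1/5z².

Find x<0 with |R(x)|<1.
x=-1.41: |R|=0.0124
R=1: x+1/5x²=0 ⇒ x=−5=-5.0000; min R=1−1/(4·1/5)=-0.2500>−1
Confirm numerically:
  x=-4.720: |R|=0.73568 <1
  x=-4.463: |R|=0.52067 <1
  x=-2.406: |R|=0.24823 <1
  x=-5.576: |R|=1.64236 >1
  x=-5.243: |R|=1.25481 >1
  x=-5.205: |R|=1.21341 >1
Interval (-5.0000, 0).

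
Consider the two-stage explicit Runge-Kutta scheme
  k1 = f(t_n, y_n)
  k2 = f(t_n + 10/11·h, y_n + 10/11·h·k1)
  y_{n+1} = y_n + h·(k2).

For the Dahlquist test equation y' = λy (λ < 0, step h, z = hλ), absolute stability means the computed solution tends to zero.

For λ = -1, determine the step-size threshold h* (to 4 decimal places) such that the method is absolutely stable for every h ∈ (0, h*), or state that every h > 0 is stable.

Test eqn y'=λy, z=hλ:
  k1=λy_n ⇒ h·k1=z·y_n;  k2=λ(1+10/11z)y_n ⇒ h·k2=z(1+10/11z)y_n
  y_{n+1}/y_n = 1 + z(1+10/11z) = 1 + z + 10/11z²
  R(z) = 1 + z + 10/11z².

Boundary: |R(x)|=1, x<0.
x=-1.44: |R|=1.4451
R=1: x+10/11x²=0 ⇒ x=−11/10=-1.1000; min R=1−1/(4·10/11)=0.7250>−1
Confirm numerically:
  x=-0.820: |R|=0.79127 <1
  x=-0.613: |R|=0.72861 <1
  x=-0.564: |R|=0.72518 <1
  x=-1.435: |R|=1.43702 >1
  x=-1.126: |R|=1.02661 >1
Stable set (-1.1000, 0).

(-1.1000,0); λ=-1 ⇒ h* = (11/10)/1 = 1.1000.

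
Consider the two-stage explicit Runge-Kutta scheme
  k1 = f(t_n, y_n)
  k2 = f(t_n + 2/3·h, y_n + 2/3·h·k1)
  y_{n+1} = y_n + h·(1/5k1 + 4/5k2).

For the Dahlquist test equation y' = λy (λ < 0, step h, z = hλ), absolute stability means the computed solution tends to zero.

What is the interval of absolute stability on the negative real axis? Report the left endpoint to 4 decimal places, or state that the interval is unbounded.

(-1.8750, 0).

Test eqn y'=λy, z=hλ:
  k1=λy_n ⇒ h·k1=z·y_n;  k2=λ(1+2/3z)y_n ⇒ h·k2=z(1+2/3z)y_n
  y_{n+1}/y_n = 1 + 1/5z + 4/5z(1+2/3z) = 1 + z + 8/15z²
  ⇒ R(z) = 1 + z + 8/15z².

Solve |R(x)|<1 on ℝ⁻.
x=-0.66: |R|=0.5723
R=1: x+8/15x²=0 ⇒ x=−15/8=-1.8750; min R=1−1/(4·8/15)=0.5312>−1
Confirm numerically:
  x=-1.784: |R|=0.91342 <1
  x=-1.595: |R|=0.76181 <1
  x=-1.031: |R|=0.53591 <1
  x=-2.149: |R|=1.31404 >1
  x=-2.097: |R|=1.24828 >1
Stable set (-1.8750, 0).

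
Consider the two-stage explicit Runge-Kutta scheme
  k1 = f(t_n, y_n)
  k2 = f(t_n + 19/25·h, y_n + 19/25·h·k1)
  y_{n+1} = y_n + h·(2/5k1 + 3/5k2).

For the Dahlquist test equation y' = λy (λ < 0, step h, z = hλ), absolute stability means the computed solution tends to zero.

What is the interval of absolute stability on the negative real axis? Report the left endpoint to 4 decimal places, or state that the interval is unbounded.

z∈(-2.1930,0).

With y'=λy (z=hλ):
  k1=λy_n ⇒ h·k1=z·y_n;  k2=λ(1+19/25z)y_n ⇒ h·k2=z(1+19/25z)y_n
  y_{n+1}/y_n = 1 + 2/5z + 3/5z(1+19/25z) = 1 + z + 57/125z²
  Hence R(z) = 1 + z + 57/125z².

Need |R(x)|<1, x<0.
x=-1.01: |R|=0.4552
R=1: x+57/125x²=0 ⇒ x=−125/57=-2.1930; min R=1−1/(4·57/125)=0.4518>−1
Confirm numerically:
  x=-1.933: |R|=0.77084 <1
  x=-1.510: |R|=0.52973 <1
  x=-1.017: |R|=0.45464 <1
  x=-0.899: |R|=0.46954 <1
  x=-2.758: |R|=1.71059 >1
  x=-2.375: |R|=1.19712 >1
So |R|<1 on (-2.1930, 0).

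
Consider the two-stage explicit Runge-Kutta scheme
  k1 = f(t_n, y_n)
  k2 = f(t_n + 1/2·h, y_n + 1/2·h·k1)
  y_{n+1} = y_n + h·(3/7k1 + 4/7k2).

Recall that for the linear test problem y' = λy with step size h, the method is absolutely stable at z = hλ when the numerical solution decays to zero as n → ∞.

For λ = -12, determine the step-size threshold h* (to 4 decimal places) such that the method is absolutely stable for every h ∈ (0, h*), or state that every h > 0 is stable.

With y'=λy (z=hλ):
  k1=λy_n ⇒ h·k1=z·y_n;  k2=λ(1+1/2z)y_n ⇒ h·k2=z(1+1/2z)y_n
  y_{n+1}/y_n = 1 + 3/7z + 4/7z(1+1/2z) = 1 + z + 2/7z²
  ⇒ R(z) = 1 + z + 2/7z².

Need |R(x)|<1, x<0.
x=-0.73: |R|=0.4223
R=1: x+2/7x²=0 ⇒ x=−7/2=-3.5000; min R=1−1/(4·2/7)=0.1250>−1
Confirm numerically:
  x=-2.808: |R|=0.44482 <1
  x=-2.717: |R|=0.39217 <1
  x=-2.148: |R|=0.17026 <1
  x=-1.461: |R|=0.14886 <1
  x=-3.886: |R|=1.42857 >1
  x=-3.547: |R|=1.04763 >1
Stable set (-3.5000, 0).

(-3.5000,0); λ=-12 ⇒ h* = (7/2)/12 = 0.2917.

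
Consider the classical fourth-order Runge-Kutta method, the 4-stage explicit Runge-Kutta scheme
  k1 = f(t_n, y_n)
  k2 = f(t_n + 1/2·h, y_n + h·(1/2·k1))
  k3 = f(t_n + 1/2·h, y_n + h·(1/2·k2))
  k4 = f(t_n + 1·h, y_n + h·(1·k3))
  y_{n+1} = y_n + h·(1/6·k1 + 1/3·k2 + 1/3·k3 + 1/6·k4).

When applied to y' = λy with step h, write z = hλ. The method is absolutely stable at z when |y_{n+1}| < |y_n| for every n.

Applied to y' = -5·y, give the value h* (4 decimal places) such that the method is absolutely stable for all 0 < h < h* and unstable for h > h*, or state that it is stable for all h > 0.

(-2.7853,0); λ=-5 ⇒ h* = 0.5571.

On y'=λy, z=hλ:
  order 4, 4-stage ⇒ R(z)=1+z+z^2/2+z^3/6+z^4/24
  (e.g. R(-1.13)=0.33590, |R|=0.33590)

Boundary: |R(x)|=1, x<0.
x=-1.13: |R|=0.3359
|R(-2.88)|=1.1524 |R(-1.74)|=0.2777 |R(-1.32)|=0.2944
Bisect:
  x_lo=-3.3230 |R|=2.1631  x_hi=-0.3775 |R|=0.6856
  mid=-1.85025 |R|=0.29409 →hi
  mid=-2.58661 |R|=0.73951 →hi
  mid=-2.95480 |R|=1.28712 →lo
  mid=-2.77071 |R|=0.97823 →hi
  mid=-2.86275 |R|=1.12321 →lo
  mid=-2.81673 |R|=1.04844 →lo
  mid=-2.79372 |R|=1.01278 →lo
  mid=-2.78221 |R|=0.99537 →hi
  mid=-2.78797 |R|=1.00404 →lo
  mid=-2.78509 |R|=0.99969 →hi
  ...
  [-2.78545,-2.78527] ⇒ x*=-2.7853
Stable set (-2.7853, 0).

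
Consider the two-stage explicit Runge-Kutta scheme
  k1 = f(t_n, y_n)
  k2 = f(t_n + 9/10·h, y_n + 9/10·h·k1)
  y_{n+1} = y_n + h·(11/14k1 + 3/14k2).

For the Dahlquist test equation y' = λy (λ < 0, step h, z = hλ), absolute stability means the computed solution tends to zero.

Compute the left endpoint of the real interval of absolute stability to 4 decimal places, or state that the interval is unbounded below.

z* = -5.1852.

On y'=λy, z=hλ:
  k1=λy_n ⇒ h·k1=z·y_n;  k2=λ(1+9/10z)y_n ⇒ h·k2=z(1+9/10z)y_n
  y_{n+1}/y_n = 1 + 11/14z + 3/14z(1+9/10z) = 1 + z + 27/140z²
  so R(z) = 1 + z + 27/140z².

Need |R(x)|<1, x<0.
x=-1.31: |R|=0.0210
R=1: x+27/140x²=0 ⇒ x=−140/27=-5.1852; min R=1−1/(4·27/140)=-0.2963>−1
Confirm numerically:
  x=-4.546: |R|=0.43961 <1
  x=-3.675: |R|=0.07034 <1
  x=-2.609: |R|=0.29624 <1
  x=-2.329: |R|=0.28290 <1
  x=-5.703: |R|=1.56953 >1
  x=-5.327: |R|=1.14569 >1
  x=-5.320: |R|=1.13832 >1
Stable set (-5.1852, 0).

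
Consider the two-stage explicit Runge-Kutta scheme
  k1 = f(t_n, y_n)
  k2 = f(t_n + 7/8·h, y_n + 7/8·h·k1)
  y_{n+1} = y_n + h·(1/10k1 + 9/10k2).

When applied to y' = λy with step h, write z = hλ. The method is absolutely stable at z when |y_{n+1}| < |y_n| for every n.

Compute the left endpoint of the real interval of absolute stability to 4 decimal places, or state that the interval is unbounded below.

left endpoint -1.2698.

On y'=λy, z=hλ:
  k1=λy_n ⇒ h·k1=z·y_n;  k2=λ(1+7/8z)y_n ⇒ h·k2=z(1+7/8z)y_n
  y_{n+1}/y_n = 1 + 1/10z + 9/10z(1+7/8z) = 1 + z + 63/80z²
  Hence R(z) = 1 + z + 63/80z².

Find x<0 with |R(x)|<1.
x=-0.9: |R|=0.7379
R=1: x+63/80x²=0 ⇒ x=−80/63=-1.2698; min R=1−1/(4·63/80)=0.6825>−1
Confirm numerically:
  x=-1.020: |R|=0.79931 <1
  x=-0.932: |R|=0.75204 <1
  x=-0.687: |R|=0.68468 <1
  x=-0.538: |R|=0.68994 <1
  x=-1.864: |R|=1.87217 >1
  x=-1.333: |R|=1.06630 >1
Interval (-1.2698, 0).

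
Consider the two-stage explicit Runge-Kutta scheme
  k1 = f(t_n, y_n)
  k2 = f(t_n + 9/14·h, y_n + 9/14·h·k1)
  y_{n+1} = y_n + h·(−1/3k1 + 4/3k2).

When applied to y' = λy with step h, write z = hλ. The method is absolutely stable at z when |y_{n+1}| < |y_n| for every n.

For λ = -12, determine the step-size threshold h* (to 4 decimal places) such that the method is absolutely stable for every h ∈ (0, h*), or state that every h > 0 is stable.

(-1.1667,0); λ=-12 ⇒ h* = (7/6)/12 = 0.0972.

Set f=λy, z=hλ:
  k1=λy_n ⇒ h·k1=z·y_n;  k2=λ(1+9/14z)y_n ⇒ h·k2=z(1+9/14z)y_n
  y_{n+1}/y_n = 1 − 1/3z + 4/3z(1+9/14z) = 1 + z + 6/7z²
  Hence R(z) = 1 + z + 6/7z².

Boundary: |R(x)|=1, x<0.
x=-0.51: |R|=0.7129
R=1: x+6/7x²=0 ⇒ x=−7/6=-1.1667; min R=1−1/(4·6/7)=0.7083>−1
Confirm numerically:
  x=-0.986: |R|=0.84731 <1
  x=-0.941: |R|=0.81798 <1
  x=-0.665: |R|=0.71405 <1
  x=-0.561: |R|=0.70876 <1
  x=-1.634: |R|=1.65453 >1
  x=-1.461: |R|=1.36859 >1
So |R|<1 on (-1.1667, 0).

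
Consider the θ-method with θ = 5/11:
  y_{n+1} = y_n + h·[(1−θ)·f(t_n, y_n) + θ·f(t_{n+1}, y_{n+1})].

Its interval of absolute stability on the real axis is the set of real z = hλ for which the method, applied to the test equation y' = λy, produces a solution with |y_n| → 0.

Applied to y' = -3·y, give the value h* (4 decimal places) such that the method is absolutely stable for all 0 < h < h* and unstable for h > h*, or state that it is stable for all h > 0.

Test eqn y'=λy, z=hλ:
  y_{n+1} = y_n + z·[6/11·y_n + 5/11·y_{n+1}] ⇒ (1 − 5/11z)y_{n+1} = (1 + 6/11z)y_n
  so R(z) = (1 + 6/11z)/(1 − 5/11z).

Solve |R(x)|<1 on ℝ⁻.
x=-1.19: |R|=0.2277
R=−1: 1+6/11x = −1+5/11x ⇒ -1/11x=2 ⇒ x=2/(-1/11)=-22.0000
Confirm numerically:
  x=-21.372: |R|=0.99467 <1
  x=-19.128: |R|=0.97307 <1
  x=-17.531: |R|=0.95470 <1
  x=-14.165: |R|=0.90425 <1
  x=-22.563: |R|=1.00455 >1
  x=-22.555: |R|=1.00448 >1
  x=-22.081: |R|=1.00067 >1
Stable set (-22.0000, 0).

(-22.0000,0); λ=-3 ⇒ h* = (22)/3 = 7.3333.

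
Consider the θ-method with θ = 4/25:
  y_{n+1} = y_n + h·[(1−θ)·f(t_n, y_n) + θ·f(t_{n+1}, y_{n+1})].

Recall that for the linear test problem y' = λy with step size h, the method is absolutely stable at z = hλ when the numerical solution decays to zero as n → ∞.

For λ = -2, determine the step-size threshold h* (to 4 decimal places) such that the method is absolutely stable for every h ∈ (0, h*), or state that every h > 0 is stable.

(-2.9412,0); λ=-2 ⇒ h* = (50/17)/2 = 1.4706.

With y'=λy (z=hλ):
  y_{n+1} = y_n + z·[21/25·y_n + 4/25·y_{n+1}] ⇒ (1 − 4/25z)y_{n+1} = (1 + 21/25z)y_n
  Hence R(z) = (1 + 21/25z)/(1 − 4/25z).

Find x<0 with |R(x)|<1.
x=-0.94: |R|=0.1829
R=−1: 1+21/25x = −1+4/25x ⇒ -17/25x=2 ⇒ x=2/(-17/25)=-2.9412
Confirm numerically:
  x=-2.181: |R|=0.61680 <1
  x=-1.843: |R|=0.42330 <1
  x=-1.501: |R|=0.21033 <1
  x=-3.475: |R|=1.23329 >1
  x=-3.230: |R|=1.12948 >1
  x=-3.075: |R|=1.06099 >1
So |R|<1 on (-2.9412, 0).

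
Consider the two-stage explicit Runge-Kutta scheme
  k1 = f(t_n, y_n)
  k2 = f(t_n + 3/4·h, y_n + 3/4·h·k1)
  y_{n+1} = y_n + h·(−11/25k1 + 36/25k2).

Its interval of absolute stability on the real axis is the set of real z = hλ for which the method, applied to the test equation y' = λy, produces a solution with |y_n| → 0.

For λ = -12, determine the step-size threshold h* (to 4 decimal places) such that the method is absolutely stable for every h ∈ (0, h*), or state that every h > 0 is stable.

Test eqn y'=λy, z=hλ:
  k1=λy_n ⇒ h·k1=z·y_n;  k2=λ(1+3/4z)y_n ⇒ h·k2=z(1+3/4z)y_n
  y_{n+1}/y_n = 1 − 11/25z + 36/25z(1+3/4z) = 1 + z + 27/25z²
  R(z) = 1 + z + 27/25z².

Find x<0 with |R(x)|<1.
x=-0.39: |R|=0.7743
R=1: x+27/25x²=0 ⇒ x=−25/27=-0.9259; min R=1−1/(4·27/25)=0.7685>−1
Confirm numerically:
  x=-0.783: |R|=0.87914 <1
  x=-0.483: |R|=0.76895 <1
  x=-0.373: |R|=0.77726 <1
  x=-1.438: |R|=1.79527 >1
  x=-1.390: |R|=1.69667 >1
  x=-1.056: |R|=1.14835 >1
So |R|<1 on (-0.9259, 0).

(-0.9259,0); λ=-12 ⇒ h* = (25/27)/12 = 0.0772.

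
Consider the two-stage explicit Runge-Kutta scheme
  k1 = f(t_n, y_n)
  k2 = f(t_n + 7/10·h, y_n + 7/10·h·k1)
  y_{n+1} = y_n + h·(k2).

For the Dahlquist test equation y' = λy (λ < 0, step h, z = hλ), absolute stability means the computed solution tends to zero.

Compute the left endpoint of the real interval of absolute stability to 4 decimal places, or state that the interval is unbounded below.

With y'=λy (z=hλ):
  k1=λy_n ⇒ h·k1=z·y_n;  k2=λ(1+7/10z)y_n ⇒ h·k2=z(1+7/10z)y_n
  y_{n+1}/y_n = 1 + z(1+7/10z) = 1 + z + 7/10z²
  R(z) = 1 + z + 7/10z².

Need |R(x)|<1, x<0.
x=-0.7: |R|=0.6430
R=1: x+7/10x²=0 ⇒ x=−10/7=-1.4286; min R=1−1/(4·7/10)=0.6429>−1
Confirm numerically:
  x=-1.207: |R|=0.81279 <1
  x=-0.856: |R|=0.65692 <1
  x=-0.710: |R|=0.64287 <1
  x=-0.607: |R|=0.65091 <1
  x=-1.827: |R|=1.50955 >1
  x=-1.777: |R|=1.43341 >1
  x=-1.487: |R|=1.06082 >1
Stable set (-1.4286, 0).

z* = -1.4286.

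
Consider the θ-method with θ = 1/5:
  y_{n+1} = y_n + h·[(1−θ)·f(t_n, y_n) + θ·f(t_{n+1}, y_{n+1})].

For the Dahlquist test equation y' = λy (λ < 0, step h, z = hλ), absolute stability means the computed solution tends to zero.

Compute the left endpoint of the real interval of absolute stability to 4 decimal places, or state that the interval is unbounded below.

left endpoint -3.3333.

On y'=λy, z=hλ:
  y_{n+1} = y_n + z·[4/5·y_n + 1/5·y_{n+1}] ⇒ (1 − 1/5z)y_{n+1} = (1 + 4/5z)y_n
  Hence R(z) = (1 + 4/5z)/(1 − 1/5z).

Boundary: |R(x)|=1, x<0.
x=-0.5: |R|=0.5455
R=−1: 1+4/5x = −1+1/5x ⇒ -3/5x=2 ⇒ x=2/(-3/5)=-3.3333
Confirm numerically:
  x=-2.889: |R|=0.83103 <1
  x=-2.714: |R|=0.75914 <1
  x=-1.856: |R|=0.35356 <1
  x=-1.625: |R|=0.22642 <1
  x=-3.809: |R|=1.16199 >1
  x=-3.466: |R|=1.04701 >1
So |R|<1 on (-3.3333, 0).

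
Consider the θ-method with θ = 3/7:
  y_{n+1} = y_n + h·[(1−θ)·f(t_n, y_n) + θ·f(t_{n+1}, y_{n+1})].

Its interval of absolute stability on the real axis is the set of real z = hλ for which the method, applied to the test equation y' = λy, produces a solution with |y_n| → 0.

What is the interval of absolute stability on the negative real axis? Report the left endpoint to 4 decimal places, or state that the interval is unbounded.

Set f=λy, z=hλ:
  y_{n+1} = y_n + z·[4/7·y_n + 3/7·y_{n+1}] ⇒ (1 − 3/7z)y_{n+1} = (1 + 4/7z)y_n
  R(z) = (1 + 4/7z)/(1 − 3/7z).

Boundary: |R(x)|=1, x<0.
x=-1.48: |R|=0.0944
R=−1: 1+4/7x = −1+3/7x ⇒ -1/7x=2 ⇒ x=2/(-1/7)=-14.0000
Confirm numerically:
  x=-13.131: |R|=0.98127 <1
  x=-9.157: |R|=0.85951 <1
  x=-5.699: |R|=0.65552 <1
  x=-14.385: |R|=1.00768 >1
  x=-14.062: |R|=1.00126 >1
Interval (-14.0000, 0).

z∈(-14.0000,0).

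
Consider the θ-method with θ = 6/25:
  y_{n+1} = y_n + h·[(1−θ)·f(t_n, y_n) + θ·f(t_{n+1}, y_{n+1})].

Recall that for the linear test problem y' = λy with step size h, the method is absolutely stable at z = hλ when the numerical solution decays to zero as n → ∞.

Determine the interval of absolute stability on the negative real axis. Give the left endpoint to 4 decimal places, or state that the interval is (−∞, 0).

Set f=λy, z=hλ:
  y_{n+1} = y_n + z·[19/25·y_n + 6/25·y_{n+1}] ⇒ (1 − 6/25z)y_{n+1} = (1 + 19/25z)y_n
  ⇒ R(z) = (1 + 19/25z)/(1 − 6/25z).

Find x<0 with |R(x)|<1.
x=-0.84: |R|=0.3009
R=−1: 1+19/25x = −1+6/25x ⇒ -13/25x=2 ⇒ x=2/(-13/25)=-3.8462
Confirm numerically:
  x=-3.740: |R|=0.97091 <1
  x=-3.478: |R|=0.89566 <1
  x=-2.500: |R|=0.56250 <1
  x=-2.114: |R|=0.40245 <1
  x=-4.306: |R|=1.11759 >1
  x=-4.028: |R|=1.04808 >1
  x=-3.943: |R|=1.02587 >1
So |R|<1 on (-3.8462, 0).

z∈(-3.8462,0).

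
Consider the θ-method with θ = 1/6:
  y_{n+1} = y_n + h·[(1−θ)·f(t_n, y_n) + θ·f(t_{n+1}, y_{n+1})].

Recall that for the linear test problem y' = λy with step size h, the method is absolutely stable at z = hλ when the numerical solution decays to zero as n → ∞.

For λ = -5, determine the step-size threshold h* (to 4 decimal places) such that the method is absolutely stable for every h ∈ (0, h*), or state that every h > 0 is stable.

Set f=λy, z=hλ:
  y_{n+1} = y_n + z·[5/6·y_n + 1/6·y_{n+1}] ⇒ (1 − 1/6z)y_{n+1} = (1 + 5/6z)y_n
  Hence R(z) = (1 + 5/6z)/(1 − 1/6z).

Solve |R(x)|<1 on ℝ⁻.
x=-1.15: |R|=0.0350
R=−1: 1+5/6x = −1+1/6x ⇒ -2/3x=2 ⇒ x=2/(-2/3)=-3.0000
Confirm numerically:
  x=-2.353: |R|=0.69017 <1
  x=-1.938: |R|=0.46485 <1
  x=-1.755: |R|=0.35783 <1
  x=-1.725: |R|=0.33981 <1
  x=-3.216: |R|=1.09375 >1
  x=-3.179: |R|=1.07800 >1
Interval (-3.0000, 0).

(-3.0000,0); λ=-5 ⇒ h* = (3)/5 = 0.6000.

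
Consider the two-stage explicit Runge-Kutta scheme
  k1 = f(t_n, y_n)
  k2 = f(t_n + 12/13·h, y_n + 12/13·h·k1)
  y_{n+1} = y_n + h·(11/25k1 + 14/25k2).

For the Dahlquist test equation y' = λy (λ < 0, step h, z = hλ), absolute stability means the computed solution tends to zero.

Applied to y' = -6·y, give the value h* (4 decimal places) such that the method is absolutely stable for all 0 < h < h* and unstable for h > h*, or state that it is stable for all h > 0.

(-1.9345,0); λ=-6 ⇒ h* = (325/168)/6 = 0.3224.

Test eqn y'=λy, z=hλ:
  k1=λy_n ⇒ h·k1=z·y_n;  k2=λ(1+12/13z)y_n ⇒ h·k2=z(1+12/13z)y_n
  y_{n+1}/y_n = 1 + 11/25z + 14/25z(1+12/13z) = 1 + z + 168/325z²
  Hence R(z) = 1 + z + 168/325z².

Solve |R(x)|<1 on ℝ⁻.
x=-1.71: |R|=0.8015
R=1: x+168/325x²=0 ⇒ x=−325/168=-1.9345; min R=1−1/(4·168/325)=0.5164>−1
Confirm numerically:
  x=-1.628: |R|=0.74204 <1
  x=-1.121: |R|=0.52859 <1
  x=-0.882: |R|=0.52013 <1
  x=-2.335: |R|=1.48338 >1
  x=-2.023: |R|=1.09252 >1
So |R|<1 on (-1.9345, 0).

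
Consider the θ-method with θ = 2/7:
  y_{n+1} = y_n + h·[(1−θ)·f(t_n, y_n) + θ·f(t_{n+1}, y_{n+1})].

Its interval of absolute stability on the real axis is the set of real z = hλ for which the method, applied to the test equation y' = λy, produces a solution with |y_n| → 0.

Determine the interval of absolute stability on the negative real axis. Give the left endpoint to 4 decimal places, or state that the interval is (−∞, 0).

With y'=λy (z=hλ):
  y_{n+1} = y_n + z·[5/7·y_n + 2/7·y_{n+1}] ⇒ (1 − 2/7z)y_{n+1} = (1 + 5/7z)y_n
  R(z) = (1 + 5/7z)/(1 − 2/7z).

Find x<0 with |R(x)|<1.
x=-1.1: |R|=0.1630
R=−1: 1+5/7x = −1+2/7x ⇒ -3/7x=2 ⇒ x=2/(-3/7)=-4.6667
Confirm numerically:
  x=-3.176: |R|=0.66507 <1
  x=-2.995: |R|=0.61393 <1
  x=-2.394: |R|=0.42162 <1
  x=-2.149: |R|=0.33147 <1
  x=-4.907: |R|=1.04288 >1
  x=-4.888: |R|=1.03958 >1
Interval (-4.6667, 0).

z∈(-4.6667,0).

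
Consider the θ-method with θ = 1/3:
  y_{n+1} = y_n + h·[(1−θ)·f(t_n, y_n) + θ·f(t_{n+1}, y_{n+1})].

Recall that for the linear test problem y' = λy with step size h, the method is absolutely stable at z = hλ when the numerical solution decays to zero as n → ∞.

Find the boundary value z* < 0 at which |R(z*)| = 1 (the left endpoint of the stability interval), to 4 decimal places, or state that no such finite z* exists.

With y'=λy (z=hλ):
  y_{n+1} = y_n + z·[2/3·y_n + 1/3·y_{n+1}] ⇒ (1 − 1/3z)y_{n+1} = (1 + 2/3z)y_n
  ⇒ R(z) = (1 + 2/3z)/(1 − 1/3z).

Solve |R(x)|<1 on ℝ⁻.
x=-0.42: |R|=0.6316
R=−1: 1+2/3x = −1+1/3x ⇒ -1/3x=2 ⇒ x=2/(-1/3)=-6.0000
Confirm numerically:
  x=-5.095: |R|=0.88820 <1
  x=-4.796: |R|=0.84556 <1
  x=-3.166: |R|=0.54038 <1
  x=-6.407: |R|=1.04327 >1
  x=-6.227: |R|=1.02460 >1
  x=-6.021: |R|=1.00233 >1
So |R|<1 on (-6.0000, 0).

left endpoint -6.0000.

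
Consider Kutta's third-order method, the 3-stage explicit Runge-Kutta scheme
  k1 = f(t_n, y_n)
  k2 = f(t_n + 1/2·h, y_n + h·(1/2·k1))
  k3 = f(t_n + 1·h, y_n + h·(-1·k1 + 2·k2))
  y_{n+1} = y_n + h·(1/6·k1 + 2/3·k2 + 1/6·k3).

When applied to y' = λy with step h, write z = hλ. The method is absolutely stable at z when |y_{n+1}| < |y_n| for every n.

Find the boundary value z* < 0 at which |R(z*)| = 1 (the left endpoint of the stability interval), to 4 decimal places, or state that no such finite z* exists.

Test eqn y'=λy, z=hλ:
  order 3, 3-stage ⇒ R(z)=1+z+z^2/2+z^3/6
  (e.g. R(-1.33)=0.16234, |R|=0.16234)

Boundary: |R(x)|=1, x<0.
x=-1.33: |R|=0.1623
|R(-2.41)|=0.8389 |R(-1.63)|=0.0233 |R(-0.95)|=0.3584
Bisect:
  x_lo=-3.0336 |R|=2.0851  x_hi=-0.2096 |R|=0.8108
  mid=-1.62159 |R|=0.01749 →hi
  mid=-2.32760 |R|=0.72045 →hi
  mid=-2.68060 |R|=1.29808 →lo
  mid=-2.50410 |R|=0.98584 →hi
  mid=-2.59235 |R|=1.13576 →lo
  mid=-2.54822 |R|=1.05929 →lo
  mid=-2.52616 |R|=1.02219 →lo
  ...
  [-2.51289,-2.51272] ⇒ x*=-2.5127
Interval (-2.5127, 0).

left endpoint -2.5127.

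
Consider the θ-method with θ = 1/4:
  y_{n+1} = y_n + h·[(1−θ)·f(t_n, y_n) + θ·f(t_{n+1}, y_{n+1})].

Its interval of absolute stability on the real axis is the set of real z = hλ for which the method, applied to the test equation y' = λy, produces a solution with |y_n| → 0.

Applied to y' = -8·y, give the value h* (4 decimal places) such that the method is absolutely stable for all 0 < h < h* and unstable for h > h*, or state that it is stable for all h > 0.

(-4.0000,0); λ=-8 ⇒ h* = (4)/8 = 0.5000.

Test eqn y'=λy, z=hλ:
  y_{n+1} = y_n + z·[3/4·y_n + 1/4·y_{n+1}] ⇒ (1 − 1/4z)y_{n+1} = (1 + 3/4z)y_n
  R(z) = (1 + 3/4z)/(1 − 1/4z).

Find x<0 with |R(x)|<1.
x=-0.97: |R|=0.2193
R=−1: 1+3/4x = −1+1/4x ⇒ -1/2x=2 ⇒ x=2/(-1/2)=-4.0000
Confirm numerically:
  x=-3.886: |R|=0.97109 <1
  x=-3.055: |R|=0.73210 <1
  x=-2.921: |R|=0.68820 <1
  x=-2.777: |R|=0.63907 <1
  x=-4.537: |R|=1.12581 >1
  x=-4.375: |R|=1.08955 >1
Stable set (-4.0000, 0).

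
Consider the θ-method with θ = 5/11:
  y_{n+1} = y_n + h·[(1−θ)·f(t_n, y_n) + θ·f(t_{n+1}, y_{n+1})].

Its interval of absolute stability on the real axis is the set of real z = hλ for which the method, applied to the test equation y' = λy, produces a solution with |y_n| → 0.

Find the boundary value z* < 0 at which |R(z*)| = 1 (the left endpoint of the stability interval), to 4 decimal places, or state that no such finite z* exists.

z* = -22.0000.

Set f=λy, z=hλ:
  y_{n+1} = y_n + z·[6/11·y_n + 5/11·y_{n+1}] ⇒ (1 − 5/11z)y_{n+1} = (1 + 6/11z)y_n
  ⇒ R(z) = (1 + 6/11z)/(1 − 5/11z).

Solve |R(x)|<1 on ℝ⁻.
x=-1.32: |R|=0.1750
R=−1: 1+6/11x = −1+5/11x ⇒ -1/11x=2 ⇒ x=2/(-1/11)=-22.0000
Confirm numerically:
  x=-20.630: |R|=0.98800 <1
  x=-18.541: |R|=0.96665 <1
  x=-11.020: |R|=0.83389 <1
  x=-22.458: |R|=1.00371 >1
  x=-22.242: |R|=1.00198 >1
So |R|<1 on (-22.0000, 0).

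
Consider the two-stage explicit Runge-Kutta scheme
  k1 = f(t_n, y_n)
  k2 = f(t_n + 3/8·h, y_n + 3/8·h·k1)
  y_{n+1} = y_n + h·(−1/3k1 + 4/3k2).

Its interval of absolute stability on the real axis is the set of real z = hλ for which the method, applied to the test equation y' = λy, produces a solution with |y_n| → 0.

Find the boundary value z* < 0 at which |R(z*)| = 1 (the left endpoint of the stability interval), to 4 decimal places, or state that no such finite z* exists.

With y'=λy (z=hλ):
  k1=λy_n ⇒ h·k1=z·y_n;  k2=λ(1+3/8z)y_n ⇒ h·k2=z(1+3/8z)y_n
  y_{n+1}/y_n = 1 − 1/3z + 4/3z(1+3/8z) = 1 + z + 1/2z²
  so R(z) = 1 + z + 1/2z².

Boundary: |R(x)|=1, x<0.
x=-1.79: |R|=0.8121
R=1: x+1/2x²=0 ⇒ x=−2=-2.0000; min R=1−1/(4·1/2)=0.5000>−1
Confirm numerically:
  x=-1.766: |R|=0.79338 <1
  x=-1.635: |R|=0.70161 <1
  x=-1.257: |R|=0.53302 <1
  x=-0.864: |R|=0.50925 <1
  x=-2.291: |R|=1.33334 >1
  x=-2.215: |R|=1.23811 >1
  x=-2.117: |R|=1.12384 >1
Interval (-2.0000, 0).

z* = -2.0000.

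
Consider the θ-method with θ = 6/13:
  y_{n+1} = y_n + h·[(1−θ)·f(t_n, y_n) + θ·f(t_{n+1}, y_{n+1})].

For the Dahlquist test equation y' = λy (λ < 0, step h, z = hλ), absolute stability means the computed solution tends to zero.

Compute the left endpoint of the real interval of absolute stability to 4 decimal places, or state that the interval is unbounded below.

Test eqn y'=λy, z=hλ:
  y_{n+1} = y_n + z·[7/13·y_n + 6/13·y_{n+1}] ⇒ (1 − 6/13z)y_{n+1} = (1 + 7/13z)y_n
  Hence R(z) = (1 + 7/13z)/(1 − 6/13z).

Need |R(x)|<1, x<0.
x=-0.32: |R|=0.7212
R=−1: 1+7/13x = −1+6/13x ⇒ -1/13x=2 ⇒ x=2/(-1/13)=-26.0000
Confirm numerically:
  x=-24.479: |R|=0.99049 <1
  x=-21.225: |R|=0.96598 <1
  x=-17.580: |R|=0.92893 <1
  x=-11.806: |R|=0.83069 <1
  x=-26.513: |R|=1.00298 >1
  x=-26.091: |R|=1.00054 >1
Stable set (-26.0000, 0).

z* = -26.0000.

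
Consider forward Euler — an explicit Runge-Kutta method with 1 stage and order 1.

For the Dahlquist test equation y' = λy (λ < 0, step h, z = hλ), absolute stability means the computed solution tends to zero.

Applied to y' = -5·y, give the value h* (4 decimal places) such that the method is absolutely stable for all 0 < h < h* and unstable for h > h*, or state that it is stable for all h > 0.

Set f=λy, z=hλ:
  order 1, 1-stage ⇒ R(z)=1+z
  (e.g. R(-1.36)=-0.36000, |R|=0.36000)

Boundary: |R(x)|=1, x<0.
x=-1.36: |R|=0.3600
|R(-2.36)|=1.3600 |R(-1.72)|=0.7200 |R(-0.73)|=0.2700
Bisect:
  x_lo=-2.3450 |R|=1.3450  x_hi=-0.2300 |R|=0.7700
  mid=-1.28749 |R|=0.28749 →hi
  mid=-1.81625 |R|=0.81625 →hi
  mid=-2.08063 |R|=1.08063 →lo
  mid=-1.94844 |R|=0.94844 →hi
  mid=-2.01454 |R|=1.01454 →lo
  mid=-1.98149 |R|=0.98149 →hi
  mid=-1.99801 |R|=0.99801 →hi
  mid=-2.00628 |R|=1.00628 →lo
  mid=-2.00215 |R|=1.00215 →lo
  ...
  [-2.00008,-1.99995] ⇒ x*=-2.0000
Stable set (-2.0000, 0).

(-2.0000,0); λ=-5 ⇒ h* = 0.4000.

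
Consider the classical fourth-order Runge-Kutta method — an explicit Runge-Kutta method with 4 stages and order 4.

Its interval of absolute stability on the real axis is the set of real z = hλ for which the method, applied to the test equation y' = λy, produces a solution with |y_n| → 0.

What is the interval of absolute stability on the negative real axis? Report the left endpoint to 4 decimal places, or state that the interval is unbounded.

Set f=λy, z=hλ:
  order 4, 4-stage ⇒ R(z)=1+z+z^2/2+z^3/6+z^4/24
  (e.g. R(-1.25)=0.30745, |R|=0.30745)

Need |R(x)|<1, x<0.
x=-1.25: |R|=0.3075
|R(-2.82)|=1.0536 |R(-2.1)|=0.3718 |R(-1.02)|=0.3684
Bisect:
  x_lo=-3.3592 |R|=2.2708  x_hi=-0.1598 |R|=0.8523
  mid=-1.75949 |R|=0.27991 →hi
  mid=-2.55934 |R|=0.70945 →hi
  mid=-2.95926 |R|=1.29558 →lo
  mid=-2.75930 |R|=0.96151 →hi
  mid=-2.85928 |R|=1.11740 →lo
  mid=-2.80929 |R|=1.03679 →lo
  mid=-2.78430 |R|=0.99850 →hi
  mid=-2.79679 |R|=1.01748 →lo
  mid=-2.79055 |R|=1.00795 →lo
  mid=-2.78742 |R|=1.00321 →lo
  ...
  [-2.78547,-2.78527] ⇒ x*=-2.7853
Stable set (-2.7853, 0).

z∈(-2.7853,0).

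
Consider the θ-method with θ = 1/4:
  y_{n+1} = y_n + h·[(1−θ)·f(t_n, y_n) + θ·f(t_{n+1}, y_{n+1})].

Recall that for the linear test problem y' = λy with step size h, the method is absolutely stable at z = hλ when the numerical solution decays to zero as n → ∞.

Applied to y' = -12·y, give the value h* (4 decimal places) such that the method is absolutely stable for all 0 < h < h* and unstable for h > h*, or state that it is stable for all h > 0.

(-4.0000,0); λ=-12 ⇒ h* = (4)/12 = 0.3333.

On y'=λy, z=hλ:
  y_{n+1} = y_n + z·[3/4·y_n + 1/4·y_{n+1}] ⇒ (1 − 1/4z)y_{n+1} = (1 + 3/4z)y_n
  ⇒ R(z) = (1 + 3/4z)/(1 − 1/4z).

Find x<0 with |R(x)|<1.
x=-1.55: |R|=0.1171
R=−1: 1+3/4x = −1+1/4x ⇒ -1/2x=2 ⇒ x=2/(-1/2)=-4.0000
Confirm numerically:
  x=-3.830: |R|=0.95658 <1
  x=-3.166: |R|=0.76723 <1
  x=-2.860: |R|=0.66764 <1
  x=-1.931: |R|=0.30231 <1
  x=-4.550: |R|=1.12865 >1
  x=-4.218: |R|=1.05305 >1
  x=-4.176: |R|=1.04305 >1
Interval (-4.0000, 0).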